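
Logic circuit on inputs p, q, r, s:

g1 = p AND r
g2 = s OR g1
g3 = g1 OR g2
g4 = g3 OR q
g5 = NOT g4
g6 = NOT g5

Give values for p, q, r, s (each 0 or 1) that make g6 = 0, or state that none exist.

p=1, q=0, r=0, s=0

Check with p=1, q=0, r=0, s=0:
g1 = p AND r = 1 AND 0 = 0
g2 = s OR g1 = 0 OR 0 = 0
g3 = g1 OR g2 = 0 OR 0 = 0
g4 = g3 OR q = 0 OR 0 = 0
g5 = NOT g4 = NOT 0 = 1
g6 = NOT g5 = NOT 1 = 0
So g6 = 0 as required.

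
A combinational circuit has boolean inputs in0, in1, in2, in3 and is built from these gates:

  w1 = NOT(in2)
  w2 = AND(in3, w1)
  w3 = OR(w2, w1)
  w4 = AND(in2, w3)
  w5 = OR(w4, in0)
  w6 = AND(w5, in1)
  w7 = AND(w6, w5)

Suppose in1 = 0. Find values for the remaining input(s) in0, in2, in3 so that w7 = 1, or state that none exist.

no solution exists

With in1 = 0 fixed, none of the 8 settings of in0, in2, in3 give w7 = 1.
For example, with in0=1, in2=1, in3=1:
w1 = NOT(in2) = NOT 1 = 0
w2 = AND(in3, w1) = AND(1, 0) = 0
w3 = OR(w2, w1) = OR(0, 0) = 0
w4 = AND(in2, w3) = AND(1, 0) = 0
w5 = OR(w4, in0) = OR(0, 1) = 1
w6 = AND(w5, in1) = AND(1, 0) = 0
w7 = AND(w6, w5) = AND(0, 1) = 0
giving w7 = 0 ≠ 1.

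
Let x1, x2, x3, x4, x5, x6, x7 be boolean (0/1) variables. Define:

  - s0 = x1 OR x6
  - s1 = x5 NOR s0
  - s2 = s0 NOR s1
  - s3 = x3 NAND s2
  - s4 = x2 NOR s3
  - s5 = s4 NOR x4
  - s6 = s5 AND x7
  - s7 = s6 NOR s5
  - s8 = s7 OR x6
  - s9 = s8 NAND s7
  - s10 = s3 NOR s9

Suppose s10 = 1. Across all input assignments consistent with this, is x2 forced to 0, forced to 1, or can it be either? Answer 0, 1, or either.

either

Both values of x2 occur among assignments with s10 = 1:
  x2=0: x1=0, x2=0, x3=1, x4=0, x5=1, x6=0, x7=0
  x2=1: x1=0, x2=1, x3=1, x4=1, x5=1, x6=0, x7=0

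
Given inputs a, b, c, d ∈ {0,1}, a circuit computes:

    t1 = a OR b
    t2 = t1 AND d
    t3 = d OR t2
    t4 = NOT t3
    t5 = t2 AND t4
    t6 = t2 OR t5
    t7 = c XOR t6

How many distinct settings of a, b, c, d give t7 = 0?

8

t7 = c XOR t6 must be 0, so c and t6 are equal.
Enumerating the 16 input combinations, 8 give t7 = 0 and 8 give t7 = 1.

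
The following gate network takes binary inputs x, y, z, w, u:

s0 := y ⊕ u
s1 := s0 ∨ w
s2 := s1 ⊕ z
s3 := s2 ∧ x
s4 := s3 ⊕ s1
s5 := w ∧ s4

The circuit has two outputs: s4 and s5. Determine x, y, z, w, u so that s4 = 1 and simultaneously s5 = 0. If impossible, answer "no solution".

Check with x=0, y=1, z=1, w=0, u=0:
s0 = y ⊕ u = 1 ⊕ 0 = 1
s1 = s0 ∨ w = 1 ∨ 0 = 1
s2 = s1 ⊕ z = 1 ⊕ 1 = 0
s3 = s2 ∧ x = 0 ∧ 0 = 0
s4 = s3 ⊕ s1 = 0 ⊕ 1 = 1
s5 = w ∧ s4 = 0 ∧ 1 = 0
So s4 = 1 and s5 = 0.

x=0, y=1, z=1, w=0, u=0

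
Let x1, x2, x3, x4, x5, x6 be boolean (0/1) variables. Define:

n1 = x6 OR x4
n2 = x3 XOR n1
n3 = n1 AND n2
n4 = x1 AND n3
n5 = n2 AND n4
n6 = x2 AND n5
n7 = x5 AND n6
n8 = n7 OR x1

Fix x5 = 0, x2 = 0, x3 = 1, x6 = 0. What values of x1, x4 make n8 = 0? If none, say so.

x1=0 x4=1

n8 = n7 OR x1 must be 0, so both n7 = 0 and x1 = 0.
n7 = x5 AND n6 must be 0, so at least one of x5, n6 is 0.
Check with x5 = 0, x2 = 0, x3 = 1, x6 = 0 and x1=0, x4=1:
n1 = x6 OR x4 = 0 OR 1 = 1
n2 = x3 XOR n1 = 1 XOR 1 = 0
n3 = n1 AND n2 = 1 AND 0 = 0
n4 = x1 AND n3 = 0 AND 0 = 0
n5 = n2 AND n4 = 0 AND 0 = 0
n6 = x2 AND n5 = 0 AND 0 = 0
n7 = x5 AND n6 = 0 AND 0 = 0
n8 = n7 OR x1 = 0 OR 0 = 0
So n8 = 0.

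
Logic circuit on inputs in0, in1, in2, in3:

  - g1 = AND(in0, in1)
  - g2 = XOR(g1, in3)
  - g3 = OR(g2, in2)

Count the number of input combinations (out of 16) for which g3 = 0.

4

g3 = OR(g2, in2) must be 0, so both g2 = 0 and in2 = 0.
Enumerating the 16 input combinations, 4 give g3 = 0 and 12 give g3 = 1.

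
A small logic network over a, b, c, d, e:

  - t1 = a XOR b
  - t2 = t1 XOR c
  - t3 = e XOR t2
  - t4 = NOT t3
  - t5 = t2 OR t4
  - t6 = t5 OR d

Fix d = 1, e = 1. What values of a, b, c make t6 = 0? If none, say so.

With d = 1, e = 1 fixed, none of the 8 settings of a, b, c give t6 = 0.
For example, with a=1, b=0, c=0:
t1 = a XOR b = 1 XOR 0 = 1
t2 = t1 XOR c = 1 XOR 0 = 1
t3 = e XOR t2 = 1 XOR 1 = 0
t4 = NOT t3 = NOT 0 = 1
t5 = t2 OR t4 = 1 OR 1 = 1
t6 = t5 OR d = 1 OR 1 = 1
giving t6 = 1 ≠ 0.

no solution exists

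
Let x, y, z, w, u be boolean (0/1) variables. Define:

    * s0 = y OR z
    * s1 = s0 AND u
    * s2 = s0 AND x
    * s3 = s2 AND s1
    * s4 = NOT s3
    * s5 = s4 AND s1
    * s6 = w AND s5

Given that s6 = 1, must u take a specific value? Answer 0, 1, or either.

1

s6 = w AND s5 must be 1, so both w = 1 and s5 = 1.
Every assignment with s6 = 1 has u = 1; there are 3 such assignment(s).
  x=0, y=0, z=1, w=1, u=1
  x=0, y=1, z=0, w=1, u=1
  x=0, y=1, z=1, w=1, u=1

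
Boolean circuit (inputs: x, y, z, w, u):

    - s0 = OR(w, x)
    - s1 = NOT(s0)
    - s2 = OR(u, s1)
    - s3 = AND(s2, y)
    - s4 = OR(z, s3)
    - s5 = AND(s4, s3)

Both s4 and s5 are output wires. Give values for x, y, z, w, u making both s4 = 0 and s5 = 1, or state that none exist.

no solution exists

Across all 32 input combinations, none give both s4 = 0 and s5 = 1.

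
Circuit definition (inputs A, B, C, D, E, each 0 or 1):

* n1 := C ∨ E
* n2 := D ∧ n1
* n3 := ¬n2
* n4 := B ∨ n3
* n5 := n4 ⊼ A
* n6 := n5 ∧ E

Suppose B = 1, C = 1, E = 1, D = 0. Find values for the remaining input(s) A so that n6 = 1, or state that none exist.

Check with B = 1, C = 1, E = 1, D = 0 and A=0:
n1 = C ∨ E = 1 ∨ 1 = 1
n2 = D ∧ n1 = 0 ∧ 1 = 0
n3 = ¬n2 = ¬0 = 1
n4 = B ∨ n3 = 1 ∨ 1 = 1
n5 = n4 ⊼ A = 1 ⊼ 0 = 1
n6 = n5 ∧ E = 1 ∧ 1 = 1
So n6 = 1.

A=0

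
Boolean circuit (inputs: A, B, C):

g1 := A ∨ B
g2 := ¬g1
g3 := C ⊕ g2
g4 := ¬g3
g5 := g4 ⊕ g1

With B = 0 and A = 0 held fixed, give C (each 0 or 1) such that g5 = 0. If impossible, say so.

C=0

g5 = g4 ⊕ g1 must be 0, so g4 and g1 are equal.
Check with B = 0 and A = 0 and C=0:
g1 = A ∨ B = 0 ∨ 0 = 0
g2 = ¬g1 = ¬0 = 1
g3 = C ⊕ g2 = 0 ⊕ 1 = 1
g4 = ¬g3 = ¬1 = 0
g5 = g4 ⊕ g1 = 0 ⊕ 0 = 0
So g5 = 0.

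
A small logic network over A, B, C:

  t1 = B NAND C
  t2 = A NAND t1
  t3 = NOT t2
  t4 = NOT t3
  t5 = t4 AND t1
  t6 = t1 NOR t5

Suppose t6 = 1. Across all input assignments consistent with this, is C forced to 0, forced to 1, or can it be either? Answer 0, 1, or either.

t6 = t1 NOR t5 must be 1, so both t1 = 0 and t5 = 0.
t1 = B NAND C must be 0, so both B = 1 and C = 1.
t5 = t4 AND t1 must be 0, so at least one of t4, t1 is 0.
Every assignment with t6 = 1 has C = 1; there are 2 such assignment(s).
  A=0, B=1, C=1
  A=1, B=1, C=1

1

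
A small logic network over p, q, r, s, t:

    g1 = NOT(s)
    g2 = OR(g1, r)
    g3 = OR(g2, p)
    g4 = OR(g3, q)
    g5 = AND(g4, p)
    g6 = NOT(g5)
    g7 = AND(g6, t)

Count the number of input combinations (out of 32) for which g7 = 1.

g7 = AND(g6, t) must be 1, so both g6 = 1 and t = 1.
g6 = NOT(g5) must be 1, so g5 = 0.
g5 = AND(g4, p) must be 0, so at least one of g4, p is 0.
Enumerating the 32 input combinations, 8 give g7 = 1 and 24 give g7 = 0.

8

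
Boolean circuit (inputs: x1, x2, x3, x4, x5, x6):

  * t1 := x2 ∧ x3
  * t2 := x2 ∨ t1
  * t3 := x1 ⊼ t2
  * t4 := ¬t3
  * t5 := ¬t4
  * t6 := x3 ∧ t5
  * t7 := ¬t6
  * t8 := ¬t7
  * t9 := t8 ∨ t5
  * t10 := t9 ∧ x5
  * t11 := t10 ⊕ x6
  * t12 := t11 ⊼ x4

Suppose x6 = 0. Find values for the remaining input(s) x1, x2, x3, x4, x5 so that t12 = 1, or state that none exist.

t12 = t11 ⊼ x4 must be 1, so at least one of t11, x4 is 0.
Check with x6 = 0 and x1=0, x2=1, x3=1, x4=0, x5=1:
t1 = x2 ∧ x3 = 1 ∧ 1 = 1
t2 = x2 ∨ t1 = 1 ∨ 1 = 1
t3 = x1 ⊼ t2 = 0 ⊼ 1 = 1
t4 = ¬t3 = ¬1 = 0
t5 = ¬t4 = ¬0 = 1
t6 = x3 ∧ t5 = 1 ∧ 1 = 1
t7 = ¬t6 = ¬1 = 0
t8 = ¬t7 = ¬0 = 1
t9 = t8 ∨ t5 = 1 ∨ 1 = 1
t10 = t9 ∧ x5 = 1 ∧ 1 = 1
t11 = t10 ⊕ x6 = 1 ⊕ 0 = 1
t12 = t11 ⊼ x4 = 1 ⊼ 0 = 1
So t12 = 1.

x1=0, x2=1, x3=1, x4=0, x5=1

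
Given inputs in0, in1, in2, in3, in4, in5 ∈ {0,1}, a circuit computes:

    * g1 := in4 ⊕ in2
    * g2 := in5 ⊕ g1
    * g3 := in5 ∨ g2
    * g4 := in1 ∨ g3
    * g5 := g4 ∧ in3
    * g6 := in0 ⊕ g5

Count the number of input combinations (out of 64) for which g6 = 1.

32

g6 = in0 ⊕ g5 must be 1, so in0 and g5 differ.
Enumerating the 64 input combinations, 32 give g6 = 1 and 32 give g6 = 0.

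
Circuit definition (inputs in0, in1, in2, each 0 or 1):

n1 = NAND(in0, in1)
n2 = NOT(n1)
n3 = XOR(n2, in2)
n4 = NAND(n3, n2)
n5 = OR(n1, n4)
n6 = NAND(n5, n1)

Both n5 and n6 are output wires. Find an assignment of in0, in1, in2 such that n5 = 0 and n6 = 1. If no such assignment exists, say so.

in0=1, in1=1, in2=0

Check with in0=1, in1=1, in2=0:
n1 = NAND(in0, in1) = NAND(1, 1) = 0
n2 = NOT(n1) = NOT 0 = 1
n3 = XOR(n2, in2) = XOR(1, 0) = 1
n4 = NAND(n3, n2) = NAND(1, 1) = 0
n5 = OR(n1, n4) = OR(0, 0) = 0
n6 = NAND(n5, n1) = NAND(0, 0) = 1
So n5 = 0 and n6 = 1.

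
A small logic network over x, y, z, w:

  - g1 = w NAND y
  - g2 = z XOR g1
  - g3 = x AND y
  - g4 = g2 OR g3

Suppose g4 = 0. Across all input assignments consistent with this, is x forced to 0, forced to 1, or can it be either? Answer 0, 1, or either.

either

Both values of x occur among assignments with g4 = 0:
  x=0: x=0, y=0, z=1, w=0
  x=1: x=1, y=0, z=1, w=0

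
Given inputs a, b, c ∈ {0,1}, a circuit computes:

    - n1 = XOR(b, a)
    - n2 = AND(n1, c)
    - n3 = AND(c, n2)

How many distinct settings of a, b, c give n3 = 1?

n3 = AND(c, n2) must be 1, so both c = 1 and n2 = 1.
n2 = AND(n1, c) must be 1, so both n1 = 1 and c = 1.
n1 = XOR(b, a) must be 1, so b and a differ.
Enumerating the 8 input combinations, 2 give n3 = 1 and 6 give n3 = 0.

2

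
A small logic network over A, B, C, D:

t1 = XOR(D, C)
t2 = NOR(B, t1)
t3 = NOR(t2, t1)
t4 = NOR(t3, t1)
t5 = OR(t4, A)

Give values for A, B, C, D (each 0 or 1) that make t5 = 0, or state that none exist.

Check with A=0, B=1, C=0, D=1:
t1 = XOR(D, C) = XOR(1, 0) = 1
t2 = NOR(B, t1) = NOR(1, 1) = 0
t3 = NOR(t2, t1) = NOR(0, 1) = 0
t4 = NOR(t3, t1) = NOR(0, 1) = 0
t5 = OR(t4, A) = OR(0, 0) = 0
So t5 = 0 as required.

A=0, B=1, C=0, D=1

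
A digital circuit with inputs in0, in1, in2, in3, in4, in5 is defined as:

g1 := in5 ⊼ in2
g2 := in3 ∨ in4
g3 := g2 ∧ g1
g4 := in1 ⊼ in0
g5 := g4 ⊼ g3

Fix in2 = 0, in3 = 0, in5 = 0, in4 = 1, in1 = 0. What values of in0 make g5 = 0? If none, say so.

in0=0

g5 = g4 ⊼ g3 must be 0, so both g4 = 1 and g3 = 1.
Check with in2 = 0, in3 = 0, in5 = 0, in4 = 1, in1 = 0 and in0=0:
g1 = in5 ⊼ in2 = 0 ⊼ 0 = 1
g2 = in3 ∨ in4 = 0 ∨ 1 = 1
g3 = g2 ∧ g1 = 1 ∧ 1 = 1
g4 = in1 ⊼ in0 = 0 ⊼ 0 = 1
g5 = g4 ⊼ g3 = 1 ⊼ 1 = 0
So g5 = 0.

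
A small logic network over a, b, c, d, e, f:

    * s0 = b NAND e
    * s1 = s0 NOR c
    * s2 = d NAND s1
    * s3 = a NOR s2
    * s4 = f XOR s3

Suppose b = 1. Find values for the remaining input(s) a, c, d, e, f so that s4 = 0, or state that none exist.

a=1, c=1, d=1, e=1, f=0

s4 = f XOR s3 must be 0, so f and s3 are equal.
Check with b = 1 and a=1, c=1, d=1, e=1, f=0:
s0 = b NAND e = 1 NAND 1 = 0
s1 = s0 NOR c = 0 NOR 1 = 0
s2 = d NAND s1 = 1 NAND 0 = 1
s3 = a NOR s2 = 1 NOR 1 = 0
s4 = f XOR s3 = 0 XOR 0 = 0
So s4 = 0.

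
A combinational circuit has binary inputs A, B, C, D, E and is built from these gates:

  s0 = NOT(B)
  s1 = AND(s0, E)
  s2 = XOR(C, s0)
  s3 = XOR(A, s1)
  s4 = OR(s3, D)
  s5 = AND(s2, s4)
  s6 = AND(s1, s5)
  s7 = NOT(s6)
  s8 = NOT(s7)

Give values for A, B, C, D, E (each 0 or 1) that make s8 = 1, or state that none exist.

A=0 B=0 C=0 D=1 E=1

s8 = NOT(s7) must be 1, so s7 = 0.
s7 = NOT(s6) must be 0, so s6 = 1.
s6 = AND(s1, s5) must be 1, so both s1 = 1 and s5 = 1.
Check with A=0 B=0 C=0 D=1 E=1:
s0 = NOT(B) = NOT 0 = 1
s1 = AND(s0, E) = AND(1, 1) = 1
s2 = XOR(C, s0) = XOR(0, 1) = 1
s3 = XOR(A, s1) = XOR(0, 1) = 1
s4 = OR(s3, D) = OR(1, 1) = 1
s5 = AND(s2, s4) = AND(1, 1) = 1
s6 = AND(s1, s5) = AND(1, 1) = 1
s7 = NOT(s6) = NOT 1 = 0
s8 = NOT(s7) = NOT 0 = 1
So s8 = 1 as required.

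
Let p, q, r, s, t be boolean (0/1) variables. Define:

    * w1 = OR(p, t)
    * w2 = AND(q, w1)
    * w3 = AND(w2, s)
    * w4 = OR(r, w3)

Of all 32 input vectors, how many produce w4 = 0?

13

w4 = OR(r, w3) must be 0, so both r = 0 and w3 = 0.
w3 = AND(w2, s) must be 0, so at least one of w2, s is 0.
Enumerating the 32 input combinations, 13 give w4 = 0 and 19 give w4 = 1.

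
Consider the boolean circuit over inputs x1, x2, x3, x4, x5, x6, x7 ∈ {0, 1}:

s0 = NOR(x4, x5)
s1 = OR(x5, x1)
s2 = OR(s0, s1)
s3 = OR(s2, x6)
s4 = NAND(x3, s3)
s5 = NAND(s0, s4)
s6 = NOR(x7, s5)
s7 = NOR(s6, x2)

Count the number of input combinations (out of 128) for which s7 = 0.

68

s7 = NOR(s6, x2) must be 0, so at least one of s6, x2 is 1.
Enumerating the 128 input combinations, 68 give s7 = 0 and 60 give s7 = 1.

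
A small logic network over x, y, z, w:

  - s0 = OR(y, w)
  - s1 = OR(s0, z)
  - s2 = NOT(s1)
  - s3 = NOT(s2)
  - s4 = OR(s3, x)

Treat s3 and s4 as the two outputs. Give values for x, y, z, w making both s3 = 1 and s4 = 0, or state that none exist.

no solution exists

Across all 16 input combinations, none give both s3 = 1 and s4 = 0.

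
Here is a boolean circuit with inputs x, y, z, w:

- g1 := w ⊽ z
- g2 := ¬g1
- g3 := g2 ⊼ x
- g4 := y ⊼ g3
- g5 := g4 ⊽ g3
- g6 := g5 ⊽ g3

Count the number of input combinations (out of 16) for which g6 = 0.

g6 = g5 ⊽ g3 must be 0, so at least one of g5, g3 is 1.
Enumerating the 16 input combinations, 10 give g6 = 0 and 6 give g6 = 1.

10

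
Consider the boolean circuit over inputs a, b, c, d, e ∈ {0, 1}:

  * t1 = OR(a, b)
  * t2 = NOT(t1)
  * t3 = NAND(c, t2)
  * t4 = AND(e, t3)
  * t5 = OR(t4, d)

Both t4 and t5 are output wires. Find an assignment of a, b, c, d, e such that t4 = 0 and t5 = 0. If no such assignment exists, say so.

Check with a=0, b=0, c=1, d=0, e=0:
t1 = OR(a, b) = OR(0, 0) = 0
t2 = NOT(t1) = NOT 0 = 1
t3 = NAND(c, t2) = NAND(1, 1) = 0
t4 = AND(e, t3) = AND(0, 0) = 0
t5 = OR(t4, d) = OR(0, 0) = 0
So t4 = 0 and t5 = 0.

a=0, b=0, c=1, d=0, e=0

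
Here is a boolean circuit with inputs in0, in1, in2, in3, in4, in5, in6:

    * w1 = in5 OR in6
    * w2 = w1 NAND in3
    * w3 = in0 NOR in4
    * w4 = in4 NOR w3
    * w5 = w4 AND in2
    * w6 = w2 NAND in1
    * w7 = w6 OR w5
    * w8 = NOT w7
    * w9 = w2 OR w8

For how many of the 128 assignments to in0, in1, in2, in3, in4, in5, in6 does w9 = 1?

80

w9 = w2 OR w8 must be 1, so at least one of w2, w8 is 1.
Enumerating the 128 input combinations, 80 give w9 = 1 and 48 give w9 = 0.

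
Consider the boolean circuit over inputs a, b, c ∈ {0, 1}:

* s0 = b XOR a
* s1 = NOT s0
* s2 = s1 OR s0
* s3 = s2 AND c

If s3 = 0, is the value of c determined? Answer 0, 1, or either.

s3 = s2 AND c must be 0, so at least one of s2, c is 0.
Every assignment with s3 = 0 has c = 0; there are 4 such assignment(s).
  a=0, b=0, c=0
  a=0, b=1, c=0
  a=1, b=0, c=0
  a=1, b=1, c=0

0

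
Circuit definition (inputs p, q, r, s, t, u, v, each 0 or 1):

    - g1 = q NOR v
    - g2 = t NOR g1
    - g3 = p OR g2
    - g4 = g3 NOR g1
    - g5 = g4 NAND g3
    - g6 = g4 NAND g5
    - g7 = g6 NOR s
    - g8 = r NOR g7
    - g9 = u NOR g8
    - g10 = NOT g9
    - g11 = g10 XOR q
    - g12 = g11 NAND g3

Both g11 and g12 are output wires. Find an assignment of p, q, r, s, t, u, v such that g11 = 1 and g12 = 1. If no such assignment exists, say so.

p=0, q=0, r=0, s=1, t=0, u=1, v=0

Check with p=0, q=0, r=0, s=1, t=0, u=1, v=0:
g1 = q NOR v = 0 NOR 0 = 1
g2 = t NOR g1 = 0 NOR 1 = 0
g3 = p OR g2 = 0 OR 0 = 0
g4 = g3 NOR g1 = 0 NOR 1 = 0
g5 = g4 NAND g3 = 0 NAND 0 = 1
g6 = g4 NAND g5 = 0 NAND 1 = 1
g7 = g6 NOR s = 1 NOR 1 = 0
g8 = r NOR g7 = 0 NOR 0 = 1
g9 = u NOR g8 = 1 NOR 1 = 0
g10 = NOT g9 = NOT 0 = 1
g11 = g10 XOR q = 1 XOR 0 = 1
g12 = g11 NAND g3 = 1 NAND 0 = 1
So g11 = 1 and g12 = 1.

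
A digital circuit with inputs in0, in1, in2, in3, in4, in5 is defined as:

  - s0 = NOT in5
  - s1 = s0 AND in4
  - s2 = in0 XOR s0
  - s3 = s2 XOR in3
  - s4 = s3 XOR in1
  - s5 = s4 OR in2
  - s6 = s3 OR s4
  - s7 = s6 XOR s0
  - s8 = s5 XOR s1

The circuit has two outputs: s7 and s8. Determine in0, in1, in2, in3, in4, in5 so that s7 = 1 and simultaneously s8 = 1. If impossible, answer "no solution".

in0=1, in1=1, in2=0, in3=1, in4=1, in5=1

Check with in0=1, in1=1, in2=0, in3=1, in4=1, in5=1:
s0 = NOT in5 = NOT 1 = 0
s1 = s0 AND in4 = 0 AND 1 = 0
s2 = in0 XOR s0 = 1 XOR 0 = 1
s3 = s2 XOR in3 = 1 XOR 1 = 0
s4 = s3 XOR in1 = 0 XOR 1 = 1
s5 = s4 OR in2 = 1 OR 0 = 1
s6 = s3 OR s4 = 0 OR 1 = 1
s7 = s6 XOR s0 = 1 XOR 0 = 1
s8 = s5 XOR s1 = 1 XOR 0 = 1
So s7 = 1 and s8 = 1.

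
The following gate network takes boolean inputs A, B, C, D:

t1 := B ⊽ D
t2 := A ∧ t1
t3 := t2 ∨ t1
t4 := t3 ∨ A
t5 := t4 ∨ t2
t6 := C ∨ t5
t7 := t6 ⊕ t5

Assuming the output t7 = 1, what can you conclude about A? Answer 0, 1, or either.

0

t7 = t6 ⊕ t5 must be 1, so t6 and t5 differ.
Every assignment with t7 = 1 has A = 0; there are 3 such assignment(s).
  A=0, B=0, C=1, D=1
  A=0, B=1, C=1, D=0
  A=0, B=1, C=1, D=1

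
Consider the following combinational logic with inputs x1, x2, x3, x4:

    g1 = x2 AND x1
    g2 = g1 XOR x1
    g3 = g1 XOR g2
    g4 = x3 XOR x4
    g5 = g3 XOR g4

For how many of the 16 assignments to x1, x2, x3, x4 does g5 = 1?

8

g5 = g3 XOR g4 must be 1, so g3 and g4 differ.
Enumerating the 16 input combinations, 8 give g5 = 1 and 8 give g5 = 0.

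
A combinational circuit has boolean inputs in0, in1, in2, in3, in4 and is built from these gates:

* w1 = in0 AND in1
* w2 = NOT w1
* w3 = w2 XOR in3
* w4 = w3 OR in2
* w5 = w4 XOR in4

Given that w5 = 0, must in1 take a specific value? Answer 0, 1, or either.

either

Both values of in1 occur among assignments with w5 = 0:
  in1=0: in0=0, in1=0, in2=0, in3=0, in4=1
  in1=1: in0=0, in1=1, in2=0, in3=0, in4=1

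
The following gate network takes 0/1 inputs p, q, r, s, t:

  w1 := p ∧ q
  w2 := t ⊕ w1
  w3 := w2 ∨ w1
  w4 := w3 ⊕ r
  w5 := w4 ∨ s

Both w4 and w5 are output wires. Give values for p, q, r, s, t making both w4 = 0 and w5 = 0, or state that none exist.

Check with p=1 q=0 r=1 s=0 t=1:
w1 = p ∧ q = 1 ∧ 0 = 0
w2 = t ⊕ w1 = 1 ⊕ 0 = 1
w3 = w2 ∨ w1 = 1 ∨ 0 = 1
w4 = w3 ⊕ r = 1 ⊕ 1 = 0
w5 = w4 ∨ s = 0 ∨ 0 = 0
So w4 = 0 and w5 = 0.

p=1 q=0 r=1 s=0 t=1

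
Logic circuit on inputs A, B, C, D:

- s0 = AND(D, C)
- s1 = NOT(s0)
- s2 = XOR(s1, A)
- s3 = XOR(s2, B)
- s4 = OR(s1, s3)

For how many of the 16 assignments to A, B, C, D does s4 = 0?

2

s4 = OR(s1, s3) must be 0, so both s1 = 0 and s3 = 0.
s1 = NOT(s0) must be 0, so s0 = 1.
s3 = XOR(s2, B) must be 0, so s2 and B are equal.
Satisfying assignments:
  A=0, B=0, C=1, D=1
  A=1, B=1, C=1, D=1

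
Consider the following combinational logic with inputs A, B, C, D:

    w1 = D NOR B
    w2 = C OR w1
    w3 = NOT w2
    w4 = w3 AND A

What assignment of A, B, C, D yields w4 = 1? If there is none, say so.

w4 = w3 AND A must be 1, so both w3 = 1 and A = 1.
w3 = NOT w2 must be 1, so w2 = 0.
w2 = C OR w1 must be 0, so both C = 0 and w1 = 0.
Check with A=1, B=1, C=0, D=1:
w1 = D NOR B = 1 NOR 1 = 0
w2 = C OR w1 = 0 OR 0 = 0
w3 = NOT w2 = NOT 0 = 1
w4 = w3 AND A = 1 AND 1 = 1
So w4 = 1 as required.

A=1, B=1, C=0, D=1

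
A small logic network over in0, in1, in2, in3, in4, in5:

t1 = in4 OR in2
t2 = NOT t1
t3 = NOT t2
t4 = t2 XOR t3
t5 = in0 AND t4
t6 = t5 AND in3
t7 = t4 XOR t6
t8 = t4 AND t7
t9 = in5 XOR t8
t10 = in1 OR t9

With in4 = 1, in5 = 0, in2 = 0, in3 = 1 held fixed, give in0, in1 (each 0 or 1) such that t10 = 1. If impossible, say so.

in0=0, in1=1

t10 = in1 OR t9 must be 1, so at least one of in1, t9 is 1.
Check with in4 = 1, in5 = 0, in2 = 0, in3 = 1 and in0=0, in1=1:
t1 = in4 OR in2 = 1 OR 0 = 1
t2 = NOT t1 = NOT 1 = 0
t3 = NOT t2 = NOT 0 = 1
t4 = t2 XOR t3 = 0 XOR 1 = 1
t5 = in0 AND t4 = 0 AND 1 = 0
t6 = t5 AND in3 = 0 AND 1 = 0
t7 = t4 XOR t6 = 1 XOR 0 = 1
t8 = t4 AND t7 = 1 AND 1 = 1
t9 = in5 XOR t8 = 0 XOR 1 = 1
t10 = in1 OR t9 = 1 OR 1 = 1
So t10 = 1.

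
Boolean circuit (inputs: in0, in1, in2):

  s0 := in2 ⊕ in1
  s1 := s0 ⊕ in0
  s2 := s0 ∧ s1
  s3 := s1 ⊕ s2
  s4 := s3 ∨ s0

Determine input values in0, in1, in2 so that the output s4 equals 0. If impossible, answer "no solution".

s4 = s3 ∨ s0 must be 0, so both s3 = 0 and s0 = 0.
s3 = s1 ⊕ s2 must be 0, so s1 and s2 are equal.
Check with in0=0, in1=1, in2=1:
s0 = in2 ⊕ in1 = 1 ⊕ 1 = 0
s1 = s0 ⊕ in0 = 0 ⊕ 0 = 0
s2 = s0 ∧ s1 = 0 ∧ 0 = 0
s3 = s1 ⊕ s2 = 0 ⊕ 0 = 0
s4 = s3 ∨ s0 = 0 ∨ 0 = 0
So s4 = 0 as required.

in0=0, in1=1, in2=1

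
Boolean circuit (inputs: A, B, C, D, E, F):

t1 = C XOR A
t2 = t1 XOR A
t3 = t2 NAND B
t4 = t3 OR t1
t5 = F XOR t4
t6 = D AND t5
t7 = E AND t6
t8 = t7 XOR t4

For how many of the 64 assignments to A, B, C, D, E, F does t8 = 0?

t8 = t7 XOR t4 must be 0, so t7 and t4 are equal.
Enumerating the 64 input combinations, 14 give t8 = 0 and 50 give t8 = 1.

14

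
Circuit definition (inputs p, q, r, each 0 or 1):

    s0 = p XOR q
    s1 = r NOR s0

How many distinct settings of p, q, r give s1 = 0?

6

s1 = r NOR s0 must be 0, so at least one of r, s0 is 1.
Enumerating the 8 input combinations, 6 give s1 = 0 and 2 give s1 = 1.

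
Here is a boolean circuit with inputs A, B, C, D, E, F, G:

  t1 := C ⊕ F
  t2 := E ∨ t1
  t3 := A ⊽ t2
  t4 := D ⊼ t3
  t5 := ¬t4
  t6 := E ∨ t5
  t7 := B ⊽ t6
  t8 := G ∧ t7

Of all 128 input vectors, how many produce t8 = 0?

t8 = G ∧ t7 must be 0, so at least one of G, t7 is 0.
Enumerating the 128 input combinations, 114 give t8 = 0 and 14 give t8 = 1.

114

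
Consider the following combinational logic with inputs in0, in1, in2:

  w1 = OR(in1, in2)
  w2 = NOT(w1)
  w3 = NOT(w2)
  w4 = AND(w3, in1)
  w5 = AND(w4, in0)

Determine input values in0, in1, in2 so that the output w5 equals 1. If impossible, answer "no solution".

w5 = AND(w4, in0) must be 1, so both w4 = 1 and in0 = 1.
w4 = AND(w3, in1) must be 1, so both w3 = 1 and in1 = 1.
w3 = NOT(w2) must be 1, so w2 = 0.
Check with in0=1 in1=1 in2=0:
w1 = OR(in1, in2) = OR(1, 0) = 1
w2 = NOT(w1) = NOT 1 = 0
w3 = NOT(w2) = NOT 0 = 1
w4 = AND(w3, in1) = AND(1, 1) = 1
w5 = AND(w4, in0) = AND(1, 1) = 1
So w5 = 1 as required.

in0=1 in1=1 in2=0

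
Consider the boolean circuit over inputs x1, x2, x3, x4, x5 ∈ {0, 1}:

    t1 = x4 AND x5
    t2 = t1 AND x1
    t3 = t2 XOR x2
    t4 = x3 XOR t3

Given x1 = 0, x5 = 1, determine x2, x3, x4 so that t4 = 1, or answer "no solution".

Check with x1 = 0, x5 = 1 and x2=1, x3=0, x4=0:
t1 = x4 AND x5 = 0 AND 1 = 0
t2 = t1 AND x1 = 0 AND 0 = 0
t3 = t2 XOR x2 = 0 XOR 1 = 1
t4 = x3 XOR t3 = 0 XOR 1 = 1
So t4 = 1.

x2=1, x3=0, x4=0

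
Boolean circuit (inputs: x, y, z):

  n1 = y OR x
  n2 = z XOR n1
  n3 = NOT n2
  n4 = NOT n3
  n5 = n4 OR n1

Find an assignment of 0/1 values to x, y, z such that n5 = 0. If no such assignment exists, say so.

x=0, y=0, z=0

n5 = n4 OR n1 must be 0, so both n4 = 0 and n1 = 0.
Check with x=0, y=0, z=0:
n1 = y OR x = 0 OR 0 = 0
n2 = z XOR n1 = 0 XOR 0 = 0
n3 = NOT n2 = NOT 0 = 1
n4 = NOT n3 = NOT 1 = 0
n5 = n4 OR n1 = 0 OR 0 = 0
So n5 = 0 as required.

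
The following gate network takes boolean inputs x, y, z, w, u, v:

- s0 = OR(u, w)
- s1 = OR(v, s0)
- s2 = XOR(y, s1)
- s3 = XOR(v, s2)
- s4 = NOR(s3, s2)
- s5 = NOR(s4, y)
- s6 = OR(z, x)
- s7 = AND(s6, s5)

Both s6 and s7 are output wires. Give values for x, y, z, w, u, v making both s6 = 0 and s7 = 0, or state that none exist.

Check with x=0, y=0, z=0, w=0, u=0, v=1:
s0 = OR(u, w) = OR(0, 0) = 0
s1 = OR(v, s0) = OR(1, 0) = 1
s2 = XOR(y, s1) = XOR(0, 1) = 1
s3 = XOR(v, s2) = XOR(1, 1) = 0
s4 = NOR(s3, s2) = NOR(0, 1) = 0
s5 = NOR(s4, y) = NOR(0, 0) = 1
s6 = OR(z, x) = OR(0, 0) = 0
s7 = AND(s6, s5) = AND(0, 1) = 0
So s6 = 0 and s7 = 0.

x=0, y=0, z=0, w=0, u=0, v=1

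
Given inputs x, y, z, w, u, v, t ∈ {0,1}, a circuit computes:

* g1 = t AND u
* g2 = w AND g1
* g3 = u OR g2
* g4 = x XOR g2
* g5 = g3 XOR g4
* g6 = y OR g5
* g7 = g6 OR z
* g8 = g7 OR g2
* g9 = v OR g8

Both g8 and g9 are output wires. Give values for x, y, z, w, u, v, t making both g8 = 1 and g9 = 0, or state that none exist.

Across all 128 input combinations, none give both g8 = 1 and g9 = 0.

no solution exists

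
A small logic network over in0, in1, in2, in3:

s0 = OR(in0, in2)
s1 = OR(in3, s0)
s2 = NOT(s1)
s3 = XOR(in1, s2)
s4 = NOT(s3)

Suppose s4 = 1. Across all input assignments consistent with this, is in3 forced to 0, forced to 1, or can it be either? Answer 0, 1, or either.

either

Both values of in3 occur among assignments with s4 = 1:
  in3=0: in0=0, in1=0, in2=1, in3=0
  in3=1: in0=0, in1=0, in2=0, in3=1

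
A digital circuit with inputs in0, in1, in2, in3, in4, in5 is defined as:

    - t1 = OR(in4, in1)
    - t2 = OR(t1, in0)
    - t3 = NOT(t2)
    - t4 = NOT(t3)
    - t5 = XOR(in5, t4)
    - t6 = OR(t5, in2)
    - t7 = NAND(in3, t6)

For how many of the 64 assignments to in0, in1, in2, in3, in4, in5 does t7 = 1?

t7 = NAND(in3, t6) must be 1, so at least one of in3, t6 is 0.
Enumerating the 64 input combinations, 40 give t7 = 1 and 24 give t7 = 0.

40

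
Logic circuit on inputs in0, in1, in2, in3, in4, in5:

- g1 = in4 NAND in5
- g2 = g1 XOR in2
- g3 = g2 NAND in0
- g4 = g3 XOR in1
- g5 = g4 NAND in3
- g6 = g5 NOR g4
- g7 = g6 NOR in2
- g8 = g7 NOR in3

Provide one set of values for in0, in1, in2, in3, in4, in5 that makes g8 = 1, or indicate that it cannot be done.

g8 = g7 NOR in3 must be 1, so both g7 = 0 and in3 = 0.
Check with in0=0, in1=0, in2=1, in3=0, in4=1, in5=1:
g1 = in4 NAND in5 = 1 NAND 1 = 0
g2 = g1 XOR in2 = 0 XOR 1 = 1
g3 = g2 NAND in0 = 1 NAND 0 = 1
g4 = g3 XOR in1 = 1 XOR 0 = 1
g5 = g4 NAND in3 = 1 NAND 0 = 1
g6 = g5 NOR g4 = 1 NOR 1 = 0
g7 = g6 NOR in2 = 0 NOR 1 = 0
g8 = g7 NOR in3 = 0 NOR 0 = 1
So g8 = 1 as required.

in0=0, in1=0, in2=1, in3=0, in4=1, in5=1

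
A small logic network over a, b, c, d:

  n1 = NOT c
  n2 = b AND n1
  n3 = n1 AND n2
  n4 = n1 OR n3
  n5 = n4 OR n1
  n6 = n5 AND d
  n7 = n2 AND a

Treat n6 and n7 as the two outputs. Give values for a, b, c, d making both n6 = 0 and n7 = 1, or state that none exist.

Check with a=1, b=1, c=0, d=0:
n1 = NOT c = NOT 0 = 1
n2 = b AND n1 = 1 AND 1 = 1
n3 = n1 AND n2 = 1 AND 1 = 1
n4 = n1 OR n3 = 1 OR 1 = 1
n5 = n4 OR n1 = 1 OR 1 = 1
n6 = n5 AND d = 1 AND 0 = 0
n7 = n2 AND a = 1 AND 1 = 1
So n6 = 0 and n7 = 1.

a=1, b=1, c=0, d=0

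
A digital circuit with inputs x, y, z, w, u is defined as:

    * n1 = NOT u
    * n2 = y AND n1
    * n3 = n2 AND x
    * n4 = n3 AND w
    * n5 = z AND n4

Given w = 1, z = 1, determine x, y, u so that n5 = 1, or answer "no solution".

x=1, y=1, u=0

n5 = z AND n4 must be 1, so both z = 1 and n4 = 1.
Check with w = 1, z = 1 and x=1, y=1, u=0:
n1 = NOT u = NOT 0 = 1
n2 = y AND n1 = 1 AND 1 = 1
n3 = n2 AND x = 1 AND 1 = 1
n4 = n3 AND w = 1 AND 1 = 1
n5 = z AND n4 = 1 AND 1 = 1
So n5 = 1.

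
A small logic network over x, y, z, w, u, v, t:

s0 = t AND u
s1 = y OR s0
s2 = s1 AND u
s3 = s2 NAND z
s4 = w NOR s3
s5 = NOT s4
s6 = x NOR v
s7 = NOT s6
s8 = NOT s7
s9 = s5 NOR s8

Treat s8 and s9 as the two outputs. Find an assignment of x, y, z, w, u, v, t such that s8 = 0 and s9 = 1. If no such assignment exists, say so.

x=1, y=0, z=1, w=0, u=1, v=1, t=1

Check with x=1, y=0, z=1, w=0, u=1, v=1, t=1:
s0 = t AND u = 1 AND 1 = 1
s1 = y OR s0 = 0 OR 1 = 1
s2 = s1 AND u = 1 AND 1 = 1
s3 = s2 NAND z = 1 NAND 1 = 0
s4 = w NOR s3 = 0 NOR 0 = 1
s5 = NOT s4 = NOT 1 = 0
s6 = x NOR v = 1 NOR 1 = 0
s7 = NOT s6 = NOT 0 = 1
s8 = NOT s7 = NOT 1 = 0
s9 = s5 NOR s8 = 0 NOR 0 = 1
So s8 = 0 and s9 = 1.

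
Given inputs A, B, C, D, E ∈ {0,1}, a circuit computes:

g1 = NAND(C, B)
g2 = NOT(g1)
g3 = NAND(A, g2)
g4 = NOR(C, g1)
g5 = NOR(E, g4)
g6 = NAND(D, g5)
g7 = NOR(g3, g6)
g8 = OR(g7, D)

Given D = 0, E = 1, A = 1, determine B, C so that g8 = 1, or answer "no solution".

no solution exists

With D = 0, E = 1, A = 1 fixed, none of the 4 settings of B, C give g8 = 1.
For example, with B=1, C=0:
g1 = NAND(C, B) = NAND(0, 1) = 1
g2 = NOT(g1) = NOT 1 = 0
g3 = NAND(A, g2) = NAND(1, 0) = 1
g4 = NOR(C, g1) = NOR(0, 1) = 0
g5 = NOR(E, g4) = NOR(1, 0) = 0
g6 = NAND(D, g5) = NAND(0, 0) = 1
g7 = NOR(g3, g6) = NOR(1, 1) = 0
g8 = OR(g7, D) = OR(0, 0) = 0
giving g8 = 0 ≠ 1.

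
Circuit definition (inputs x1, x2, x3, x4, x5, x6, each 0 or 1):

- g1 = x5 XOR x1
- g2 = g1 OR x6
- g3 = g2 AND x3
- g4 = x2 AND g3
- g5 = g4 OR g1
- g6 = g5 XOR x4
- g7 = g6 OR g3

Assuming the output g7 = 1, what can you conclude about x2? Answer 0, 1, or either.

Both values of x2 occur among assignments with g7 = 1:
  x2=0: x1=0, x2=0, x3=0, x4=0, x5=1, x6=0
  x2=1: x1=0, x2=1, x3=0, x4=0, x5=1, x6=0

either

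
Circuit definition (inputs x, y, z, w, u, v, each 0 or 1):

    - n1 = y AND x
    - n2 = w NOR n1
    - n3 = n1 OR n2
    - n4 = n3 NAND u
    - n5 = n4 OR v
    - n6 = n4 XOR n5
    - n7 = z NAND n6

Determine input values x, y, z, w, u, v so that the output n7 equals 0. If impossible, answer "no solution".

x=0, y=1, z=1, w=0, u=1, v=1

n7 = z NAND n6 must be 0, so both z = 1 and n6 = 1.
n6 = n4 XOR n5 must be 1, so n4 and n5 differ.
Check with x=0, y=1, z=1, w=0, u=1, v=1:
n1 = y AND x = 1 AND 0 = 0
n2 = w NOR n1 = 0 NOR 0 = 1
n3 = n1 OR n2 = 0 OR 1 = 1
n4 = n3 NAND u = 1 NAND 1 = 0
n5 = n4 OR v = 0 OR 1 = 1
n6 = n4 XOR n5 = 0 XOR 1 = 1
n7 = z NAND n6 = 1 NAND 1 = 0
So n7 = 0 as required.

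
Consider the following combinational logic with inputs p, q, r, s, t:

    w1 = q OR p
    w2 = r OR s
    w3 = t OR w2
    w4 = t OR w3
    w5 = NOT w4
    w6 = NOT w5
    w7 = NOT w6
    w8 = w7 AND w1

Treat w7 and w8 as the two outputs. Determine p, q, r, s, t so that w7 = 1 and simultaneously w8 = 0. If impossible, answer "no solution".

p=0 q=0 r=0 s=0 t=0

Check with p=0 q=0 r=0 s=0 t=0:
w1 = q OR p = 0 OR 0 = 0
w2 = r OR s = 0 OR 0 = 0
w3 = t OR w2 = 0 OR 0 = 0
w4 = t OR w3 = 0 OR 0 = 0
w5 = NOT w4 = NOT 0 = 1
w6 = NOT w5 = NOT 1 = 0
w7 = NOT w6 = NOT 0 = 1
w8 = w7 AND w1 = 1 AND 0 = 0
So w7 = 1 and w8 = 0.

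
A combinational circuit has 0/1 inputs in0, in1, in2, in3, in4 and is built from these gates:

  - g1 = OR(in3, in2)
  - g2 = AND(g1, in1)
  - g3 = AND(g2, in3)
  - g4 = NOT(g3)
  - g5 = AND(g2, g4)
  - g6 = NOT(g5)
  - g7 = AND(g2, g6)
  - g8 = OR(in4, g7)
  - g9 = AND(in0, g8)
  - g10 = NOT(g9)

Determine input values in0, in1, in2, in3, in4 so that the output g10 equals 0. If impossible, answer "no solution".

g10 = NOT(g9) must be 0, so g9 = 1.
g9 = AND(in0, g8) must be 1, so both in0 = 1 and g8 = 1.
Check with in0=1 in1=1 in2=0 in3=1 in4=0:
g1 = OR(in3, in2) = OR(1, 0) = 1
g2 = AND(g1, in1) = AND(1, 1) = 1
g3 = AND(g2, in3) = AND(1, 1) = 1
g4 = NOT(g3) = NOT 1 = 0
g5 = AND(g2, g4) = AND(1, 0) = 0
g6 = NOT(g5) = NOT 0 = 1
g7 = AND(g2, g6) = AND(1, 1) = 1
g8 = OR(in4, g7) = OR(0, 1) = 1
g9 = AND(in0, g8) = AND(1, 1) = 1
g10 = NOT(g9) = NOT 1 = 0
So g10 = 0 as required.

in0=1 in1=1 in2=0 in3=1 in4=0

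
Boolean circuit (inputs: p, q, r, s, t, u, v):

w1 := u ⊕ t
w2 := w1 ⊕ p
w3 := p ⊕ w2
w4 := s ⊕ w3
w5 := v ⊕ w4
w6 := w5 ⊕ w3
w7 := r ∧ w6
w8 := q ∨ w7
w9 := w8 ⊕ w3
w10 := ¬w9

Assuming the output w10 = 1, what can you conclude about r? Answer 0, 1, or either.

either

Both values of r occur among assignments with w10 = 1:
  r=0: p=0, q=0, r=0, s=0, t=0, u=0, v=0
  r=1: p=0, q=0, r=1, s=0, t=0, u=0, v=0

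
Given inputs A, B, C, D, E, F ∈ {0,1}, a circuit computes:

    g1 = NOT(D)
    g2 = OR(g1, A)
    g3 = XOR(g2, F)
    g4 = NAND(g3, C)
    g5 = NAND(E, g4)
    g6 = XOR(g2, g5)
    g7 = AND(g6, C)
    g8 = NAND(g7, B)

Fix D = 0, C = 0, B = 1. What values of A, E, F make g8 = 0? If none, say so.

With D = 0, C = 0, B = 1 fixed, none of the 8 settings of A, E, F give g8 = 0.
For example, with A=1, E=1, F=0:
g1 = NOT(D) = NOT 0 = 1
g2 = OR(g1, A) = OR(1, 1) = 1
g3 = XOR(g2, F) = XOR(1, 0) = 1
g4 = NAND(g3, C) = NAND(1, 0) = 1
g5 = NAND(E, g4) = NAND(1, 1) = 0
g6 = XOR(g2, g5) = XOR(1, 0) = 1
g7 = AND(g6, C) = AND(1, 0) = 0
g8 = NAND(g7, B) = NAND(0, 1) = 1
giving g8 = 1 ≠ 0.

no solution exists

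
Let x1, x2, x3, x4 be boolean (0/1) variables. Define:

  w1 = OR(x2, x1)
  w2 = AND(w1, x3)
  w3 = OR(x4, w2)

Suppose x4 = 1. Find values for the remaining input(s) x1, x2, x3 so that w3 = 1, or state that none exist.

x1=0, x2=1, x3=1

w3 = OR(x4, w2) must be 1, so at least one of x4, w2 is 1.
Check with x4 = 1 and x1=0, x2=1, x3=1:
w1 = OR(x2, x1) = OR(1, 0) = 1
w2 = AND(w1, x3) = AND(1, 1) = 1
w3 = OR(x4, w2) = OR(1, 1) = 1
So w3 = 1.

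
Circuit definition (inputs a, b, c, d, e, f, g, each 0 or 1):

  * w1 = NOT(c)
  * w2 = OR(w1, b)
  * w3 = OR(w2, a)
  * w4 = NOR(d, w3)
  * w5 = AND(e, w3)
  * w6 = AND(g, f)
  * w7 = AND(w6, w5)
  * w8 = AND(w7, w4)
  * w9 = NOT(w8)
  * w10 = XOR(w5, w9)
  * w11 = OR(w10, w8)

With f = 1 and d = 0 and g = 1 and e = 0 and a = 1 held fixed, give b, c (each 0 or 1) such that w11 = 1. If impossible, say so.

b=1 c=0

Check with f = 1 and d = 0 and g = 1 and e = 0 and a = 1 and b=1, c=0:
w1 = NOT(c) = NOT 0 = 1
w2 = OR(w1, b) = OR(1, 1) = 1
w3 = OR(w2, a) = OR(1, 1) = 1
w4 = NOR(d, w3) = NOR(0, 1) = 0
w5 = AND(e, w3) = AND(0, 1) = 0
w6 = AND(g, f) = AND(1, 1) = 1
w7 = AND(w6, w5) = AND(1, 0) = 0
w8 = AND(w7, w4) = AND(0, 0) = 0
w9 = NOT(w8) = NOT 0 = 1
w10 = XOR(w5, w9) = XOR(0, 1) = 1
w11 = OR(w10, w8) = OR(1, 0) = 1
So w11 = 1.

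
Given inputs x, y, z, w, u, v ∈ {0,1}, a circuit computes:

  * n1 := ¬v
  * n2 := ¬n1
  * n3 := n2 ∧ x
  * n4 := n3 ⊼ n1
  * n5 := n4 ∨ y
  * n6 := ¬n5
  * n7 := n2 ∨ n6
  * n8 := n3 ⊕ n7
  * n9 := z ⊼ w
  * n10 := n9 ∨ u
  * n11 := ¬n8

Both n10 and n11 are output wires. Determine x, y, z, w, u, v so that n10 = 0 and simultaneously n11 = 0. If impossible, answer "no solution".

Check with x=0, y=1, z=1, w=1, u=0, v=1:
n1 = ¬v = ¬1 = 0
n2 = ¬n1 = ¬0 = 1
n3 = n2 ∧ x = 1 ∧ 0 = 0
n4 = n3 ⊼ n1 = 0 ⊼ 0 = 1
n5 = n4 ∨ y = 1 ∨ 1 = 1
n6 = ¬n5 = ¬1 = 0
n7 = n2 ∨ n6 = 1 ∨ 0 = 1
n8 = n3 ⊕ n7 = 0 ⊕ 1 = 1
n9 = z ⊼ w = 1 ⊼ 1 = 0
n10 = n9 ∨ u = 0 ∨ 0 = 0
n11 = ¬n8 = ¬1 = 0
So n10 = 0 and n11 = 0.

x=0, y=1, z=1, w=1, u=0, v=1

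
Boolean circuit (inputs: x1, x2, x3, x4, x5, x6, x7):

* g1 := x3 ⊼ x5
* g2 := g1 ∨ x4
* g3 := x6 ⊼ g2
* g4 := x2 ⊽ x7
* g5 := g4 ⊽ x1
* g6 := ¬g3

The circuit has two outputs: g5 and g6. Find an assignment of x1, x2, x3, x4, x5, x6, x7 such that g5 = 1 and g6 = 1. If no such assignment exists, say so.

x1=0, x2=0, x3=0, x4=1, x5=1, x6=1, x7=1

Check with x1=0, x2=0, x3=0, x4=1, x5=1, x6=1, x7=1:
g1 = x3 ⊼ x5 = 0 ⊼ 1 = 1
g2 = g1 ∨ x4 = 1 ∨ 1 = 1
g3 = x6 ⊼ g2 = 1 ⊼ 1 = 0
g4 = x2 ⊽ x7 = 0 ⊽ 1 = 0
g5 = g4 ⊽ x1 = 0 ⊽ 0 = 1
g6 = ¬g3 = ¬0 = 1
So g5 = 1 and g6 = 1.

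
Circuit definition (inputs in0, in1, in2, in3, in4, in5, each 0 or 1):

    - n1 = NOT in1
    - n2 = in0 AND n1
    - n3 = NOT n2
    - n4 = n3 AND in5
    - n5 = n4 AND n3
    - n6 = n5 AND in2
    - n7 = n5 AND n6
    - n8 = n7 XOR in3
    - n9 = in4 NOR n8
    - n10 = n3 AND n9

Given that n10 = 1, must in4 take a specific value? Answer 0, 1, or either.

0

n10 = n3 AND n9 must be 1, so both n3 = 1 and n9 = 1.
Every assignment with n10 = 1 has in4 = 0; there are 12 such assignment(s).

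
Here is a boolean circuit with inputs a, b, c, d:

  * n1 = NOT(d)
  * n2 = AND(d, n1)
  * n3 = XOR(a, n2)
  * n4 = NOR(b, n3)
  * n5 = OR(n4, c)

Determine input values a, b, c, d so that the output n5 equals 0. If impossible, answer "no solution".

a=1, b=1, c=0, d=1

n5 = OR(n4, c) must be 0, so both n4 = 0 and c = 0.
n4 = NOR(b, n3) must be 0, so at least one of b, n3 is 1.
Check with a=1, b=1, c=0, d=1:
n1 = NOT(d) = NOT 1 = 0
n2 = AND(d, n1) = AND(1, 0) = 0
n3 = XOR(a, n2) = XOR(1, 0) = 1
n4 = NOR(b, n3) = NOR(1, 1) = 0
n5 = OR(n4, c) = OR(0, 0) = 0
So n5 = 0 as required.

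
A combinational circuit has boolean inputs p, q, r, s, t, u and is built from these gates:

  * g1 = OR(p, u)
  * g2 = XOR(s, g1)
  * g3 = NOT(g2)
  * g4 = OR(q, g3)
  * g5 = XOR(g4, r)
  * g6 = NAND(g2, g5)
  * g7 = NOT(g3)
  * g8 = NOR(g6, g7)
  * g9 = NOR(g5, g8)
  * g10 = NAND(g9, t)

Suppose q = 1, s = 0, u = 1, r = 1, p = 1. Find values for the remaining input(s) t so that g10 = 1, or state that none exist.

g10 = NAND(g9, t) must be 1, so at least one of g9, t is 0.
Check with q = 1, s = 0, u = 1, r = 1, p = 1 and t=0:
g1 = OR(p, u) = OR(1, 1) = 1
g2 = XOR(s, g1) = XOR(0, 1) = 1
g3 = NOT(g2) = NOT 1 = 0
g4 = OR(q, g3) = OR(1, 0) = 1
g5 = XOR(g4, r) = XOR(1, 1) = 0
g6 = NAND(g2, g5) = NAND(1, 0) = 1
g7 = NOT(g3) = NOT 0 = 1
g8 = NOR(g6, g7) = NOR(1, 1) = 0
g9 = NOR(g5, g8) = NOR(0, 0) = 1
g10 = NAND(g9, t) = NAND(1, 0) = 1
So g10 = 1.

t=0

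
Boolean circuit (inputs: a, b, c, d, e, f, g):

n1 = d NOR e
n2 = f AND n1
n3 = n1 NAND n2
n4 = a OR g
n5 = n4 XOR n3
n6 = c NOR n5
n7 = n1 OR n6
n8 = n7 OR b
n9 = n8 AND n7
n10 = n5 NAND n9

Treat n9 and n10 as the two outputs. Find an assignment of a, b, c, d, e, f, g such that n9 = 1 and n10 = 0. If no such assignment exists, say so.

a=1, b=0, c=0, d=0, e=0, f=1, g=1

Check with a=1, b=0, c=0, d=0, e=0, f=1, g=1:
n1 = d NOR e = 0 NOR 0 = 1
n2 = f AND n1 = 1 AND 1 = 1
n3 = n1 NAND n2 = 1 NAND 1 = 0
n4 = a OR g = 1 OR 1 = 1
n5 = n4 XOR n3 = 1 XOR 0 = 1
n6 = c NOR n5 = 0 NOR 1 = 0
n7 = n1 OR n6 = 1 OR 0 = 1
n8 = n7 OR b = 1 OR 0 = 1
n9 = n8 AND n7 = 1 AND 1 = 1
n10 = n5 NAND n9 = 1 NAND 1 = 0
So n9 = 1 and n10 = 0.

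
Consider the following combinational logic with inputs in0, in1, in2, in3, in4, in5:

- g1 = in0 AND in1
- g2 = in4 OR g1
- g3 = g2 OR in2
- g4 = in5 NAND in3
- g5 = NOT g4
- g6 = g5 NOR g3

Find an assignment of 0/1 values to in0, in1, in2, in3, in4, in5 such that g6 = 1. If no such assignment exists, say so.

g6 = g5 NOR g3 must be 1, so both g5 = 0 and g3 = 0.
g5 = NOT g4 must be 0, so g4 = 1.
g3 = g2 OR in2 must be 0, so both g2 = 0 and in2 = 0.
Check with in0=1, in1=0, in2=0, in3=0, in4=0, in5=1:
g1 = in0 AND in1 = 1 AND 0 = 0
g2 = in4 OR g1 = 0 OR 0 = 0
g3 = g2 OR in2 = 0 OR 0 = 0
g4 = in5 NAND in3 = 1 NAND 0 = 1
g5 = NOT g4 = NOT 1 = 0
g6 = g5 NOR g3 = 0 NOR 0 = 1
So g6 = 1 as required.

in0=1, in1=0, in2=0, in3=0, in4=0, in5=1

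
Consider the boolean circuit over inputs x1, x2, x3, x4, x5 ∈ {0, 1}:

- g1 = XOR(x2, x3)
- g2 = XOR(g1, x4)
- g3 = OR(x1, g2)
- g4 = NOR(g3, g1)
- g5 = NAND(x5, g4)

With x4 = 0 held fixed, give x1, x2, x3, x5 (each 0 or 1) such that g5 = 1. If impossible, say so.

x1=1, x2=1, x3=0, x5=1

g5 = NAND(x5, g4) must be 1, so at least one of x5, g4 is 0.
Check with x4 = 0 and x1=1, x2=1, x3=0, x5=1:
g1 = XOR(x2, x3) = XOR(1, 0) = 1
g2 = XOR(g1, x4) = XOR(1, 0) = 1
g3 = OR(x1, g2) = OR(1, 1) = 1
g4 = NOR(g3, g1) = NOR(1, 1) = 0
g5 = NAND(x5, g4) = NAND(1, 0) = 1
So g5 = 1.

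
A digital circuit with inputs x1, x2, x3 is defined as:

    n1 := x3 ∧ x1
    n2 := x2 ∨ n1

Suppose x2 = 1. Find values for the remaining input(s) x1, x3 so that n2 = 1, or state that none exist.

Check with x2 = 1 and x1=0, x3=1:
n1 = x3 ∧ x1 = 1 ∧ 0 = 0
n2 = x2 ∨ n1 = 1 ∨ 0 = 1
So n2 = 1.

x1=0, x3=1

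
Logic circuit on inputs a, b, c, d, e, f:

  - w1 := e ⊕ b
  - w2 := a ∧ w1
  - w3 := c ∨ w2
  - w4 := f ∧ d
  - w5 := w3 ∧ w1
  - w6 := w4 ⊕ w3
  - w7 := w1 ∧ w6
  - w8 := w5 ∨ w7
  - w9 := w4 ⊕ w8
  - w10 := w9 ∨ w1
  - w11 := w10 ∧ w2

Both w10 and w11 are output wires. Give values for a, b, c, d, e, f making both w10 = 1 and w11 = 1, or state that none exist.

a=1, b=1, c=1, d=1, e=0, f=0

Check with a=1, b=1, c=1, d=1, e=0, f=0:
w1 = e ⊕ b = 0 ⊕ 1 = 1
w2 = a ∧ w1 = 1 ∧ 1 = 1
w3 = c ∨ w2 = 1 ∨ 1 = 1
w4 = f ∧ d = 0 ∧ 1 = 0
w5 = w3 ∧ w1 = 1 ∧ 1 = 1
w6 = w4 ⊕ w3 = 0 ⊕ 1 = 1
w7 = w1 ∧ w6 = 1 ∧ 1 = 1
w8 = w5 ∨ w7 = 1 ∨ 1 = 1
w9 = w4 ⊕ w8 = 0 ⊕ 1 = 1
w10 = w9 ∨ w1 = 1 ∨ 1 = 1
w11 = w10 ∧ w2 = 1 ∧ 1 = 1
So w10 = 1 and w11 = 1.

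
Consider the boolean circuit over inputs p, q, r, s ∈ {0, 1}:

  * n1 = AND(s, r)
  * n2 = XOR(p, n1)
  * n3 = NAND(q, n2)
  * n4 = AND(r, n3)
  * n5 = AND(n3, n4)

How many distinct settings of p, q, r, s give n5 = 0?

10

n5 = AND(n3, n4) must be 0, so at least one of n3, n4 is 0.
Enumerating the 16 input combinations, 10 give n5 = 0 and 6 give n5 = 1.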